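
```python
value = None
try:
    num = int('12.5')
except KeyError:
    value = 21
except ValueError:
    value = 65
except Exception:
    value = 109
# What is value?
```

Step-by-step execution trace:
1. `num = int('12.5')` raises ValueError.
2. `except KeyError` does not match ValueError; skipped.
3. `except ValueError` matches → value = 65.
4. Remaining except clauses are skipped.
Result: 65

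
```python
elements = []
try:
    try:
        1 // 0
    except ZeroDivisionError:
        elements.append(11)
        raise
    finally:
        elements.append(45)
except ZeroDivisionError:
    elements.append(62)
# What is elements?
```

Step-by-step execution trace:
1. Inner try: `1 // 0` raises ZeroDivisionError.
2. Inner `except ZeroDivisionError` matches → `elements.append(11)` → elements = [11].
3. bare `raise` re-raises ZeroDivisionError.
4. Inner `finally` runs during unwinding: `elements.append(45)` → elements = [11, 45].
5. Outer `except ZeroDivisionError` matches → `elements.append(62)` → elements = [11, 45, 62].
Result: [11, 45, 62]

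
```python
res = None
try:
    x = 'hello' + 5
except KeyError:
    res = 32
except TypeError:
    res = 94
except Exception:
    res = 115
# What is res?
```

Step-by-step execution trace:
1. `x = 'hello' + 5` raises TypeError.
2. `except KeyError` does not match TypeError; skipped.
3. `except TypeError` matches → res = 94.
4. Remaining except clauses are skipped.
Result: 94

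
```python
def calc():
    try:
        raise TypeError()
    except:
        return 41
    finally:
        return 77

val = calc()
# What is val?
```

Step-by-step execution trace:
1. `calc()` enters try: `raise TypeError()` raises TypeError.
2. bare `except` matches → `return 41` sets pending return value 41.
3. Before returning, `finally: return 77` runs and overrides the pending return.
4. calc() returns 77 → val = 77.
Result: 77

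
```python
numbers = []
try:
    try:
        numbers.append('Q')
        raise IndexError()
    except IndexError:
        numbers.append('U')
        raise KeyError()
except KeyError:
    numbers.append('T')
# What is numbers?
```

Step-by-step execution trace:
1. Inner try: `numbers.append('Q')` → numbers = ['Q'].
2. `raise IndexError()` raises IndexError.
3. Inner `except IndexError` matches → `numbers.append('U')` → numbers = ['Q', 'U'].
4. `raise KeyError()` raises KeyError; propagates to outer try.
5. Outer `except KeyError` matches → `numbers.append('T')` → numbers = ['Q', 'U', 'T'].
Result: ['Q', 'U', 'T']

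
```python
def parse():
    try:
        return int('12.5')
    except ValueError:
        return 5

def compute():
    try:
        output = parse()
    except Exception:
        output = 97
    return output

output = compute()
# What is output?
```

Step-by-step execution trace:
1. `compute()` calls `parse()`.
2. In parse: `int('12.5')` raises ValueError; `except ValueError` catches it → returns 5.
3. In compute: `output = parse()` → output = 5. No exception reaches compute.
4. `except Exception` is skipped; compute returns 5.
5. output = 5.
Result: 5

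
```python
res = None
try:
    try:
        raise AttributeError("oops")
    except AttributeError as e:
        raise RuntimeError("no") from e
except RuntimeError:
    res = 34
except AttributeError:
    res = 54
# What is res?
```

Step-by-step execution trace:
1. Inner try raises AttributeError; inner `except AttributeError as e` catches it.
2. `raise RuntimeError(...) from e` raises RuntimeError (AttributeError is attached as __cause__, but only RuntimeError is active).
3. Outer `except RuntimeError` matches → res = 34.
4. `except AttributeError` is not reached.
Result: 34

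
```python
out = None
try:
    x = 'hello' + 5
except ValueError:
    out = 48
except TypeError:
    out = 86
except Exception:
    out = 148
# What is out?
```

Step-by-step execution trace:
1. `x = 'hello' + 5` raises TypeError.
2. `except ValueError` does not match TypeError; skipped.
3. `except TypeError` matches → out = 86.
4. Remaining except clauses are skipped.
Result: 86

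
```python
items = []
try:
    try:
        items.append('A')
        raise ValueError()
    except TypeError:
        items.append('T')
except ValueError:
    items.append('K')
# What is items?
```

Step-by-step execution trace:
1. Inner try: `items.append('A')` → items = ['A'].
2. `raise ValueError()` raises ValueError.
3. Inner `except TypeError` does not match ValueError; exception propagates to outer try.
4. Outer `except ValueError` matches → `items.append('K')` → items = ['A', 'K'].
Result: ['A', 'K']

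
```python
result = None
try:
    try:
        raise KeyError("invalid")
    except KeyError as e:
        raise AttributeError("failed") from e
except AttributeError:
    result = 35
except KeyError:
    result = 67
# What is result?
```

Step-by-step execution trace:
1. Inner try raises KeyError; inner `except KeyError as e` catches it.
2. `raise AttributeError(...) from e` raises AttributeError (KeyError is attached as __cause__, but only AttributeError is active).
3. Outer `except AttributeError` matches → result = 35.
4. `except KeyError` is not reached.
Result: 35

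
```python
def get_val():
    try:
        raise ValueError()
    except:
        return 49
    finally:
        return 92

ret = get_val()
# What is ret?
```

Step-by-step execution trace:
1. `get_val()` enters try: `raise ValueError()` raises ValueError.
2. bare `except` matches → `return 49` sets pending return value 49.
3. Before returning, `finally: return 92` runs and overrides the pending return.
4. get_val() returns 92 → ret = 92.
Result: 92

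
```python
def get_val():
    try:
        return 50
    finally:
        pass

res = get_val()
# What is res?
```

Step-by-step execution trace:
1. `get_val()` enters try: `return 50` sets pending return value 50.
2. Before returning, `finally: pass` runs (no effect).
3. get_val() returns 50 → res = 50.
Result: 50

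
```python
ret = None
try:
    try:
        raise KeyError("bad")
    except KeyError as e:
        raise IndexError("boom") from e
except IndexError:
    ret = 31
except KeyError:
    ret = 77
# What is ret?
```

Step-by-step execution trace:
1. Inner try raises KeyError; inner `except KeyError as e` catches it.
2. `raise IndexError(...) from e` raises IndexError (KeyError is attached as __cause__, but only IndexError is active).
3. Outer `except IndexError` matches → ret = 31.
4. `except KeyError` is not reached.
Result: 31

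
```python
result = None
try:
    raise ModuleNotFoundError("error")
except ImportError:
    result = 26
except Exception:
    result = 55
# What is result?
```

Step-by-step execution trace:
1. `raise ModuleNotFoundError(...)` raises ModuleNotFoundError.
2. `except ImportError` matches (ModuleNotFoundError is a subclass of ImportError) → result = 26.
3. `except Exception` is not reached.
Result: 26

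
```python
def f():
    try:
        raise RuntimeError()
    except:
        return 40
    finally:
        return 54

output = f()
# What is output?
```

Step-by-step execution trace:
1. `f()` enters try: `raise RuntimeError()` raises RuntimeError.
2. bare `except` matches → `return 40` sets pending return value 40.
3. Before returning, `finally: return 54` runs and overrides the pending return.
4. f() returns 54 → output = 54.
Result: 54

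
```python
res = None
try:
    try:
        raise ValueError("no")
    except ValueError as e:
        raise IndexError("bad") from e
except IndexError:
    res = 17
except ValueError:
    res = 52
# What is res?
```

Step-by-step execution trace:
1. Inner try raises ValueError; inner `except ValueError as e` catches it.
2. `raise IndexError(...) from e` raises IndexError (ValueError is attached as __cause__, but only IndexError is active).
3. Outer `except IndexError` matches → res = 17.
4. `except ValueError` is not reached.
Result: 17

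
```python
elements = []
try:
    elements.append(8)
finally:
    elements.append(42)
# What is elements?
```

Step-by-step execution trace:
1. try: `elements.append(8)` → elements = [8].
2. The try body completes without raising.
3. finally always runs: `elements.append(42)` → elements = [8, 42].
Result: [8, 42]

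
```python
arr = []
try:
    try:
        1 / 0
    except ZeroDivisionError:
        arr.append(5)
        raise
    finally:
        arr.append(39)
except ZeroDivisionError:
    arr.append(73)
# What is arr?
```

Step-by-step execution trace:
1. Inner try: `1 / 0` raises ZeroDivisionError.
2. Inner `except ZeroDivisionError` matches → `arr.append(5)` → arr = [5].
3. bare `raise` re-raises ZeroDivisionError.
4. Inner `finally` runs during unwinding: `arr.append(39)` → arr = [5, 39].
5. Outer `except ZeroDivisionError` matches → `arr.append(73)` → arr = [5, 39, 73].
Result: [5, 39, 73]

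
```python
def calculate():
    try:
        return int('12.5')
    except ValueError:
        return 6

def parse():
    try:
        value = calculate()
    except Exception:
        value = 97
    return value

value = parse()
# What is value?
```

Step-by-step execution trace:
1. `parse()` calls `calculate()`.
2. In calculate: `int('12.5')` raises ValueError; `except ValueError` catches it → returns 6.
3. In parse: `value = calculate()` → value = 6. No exception reaches parse.
4. `except Exception` is skipped; parse returns 6.
5. value = 6.
Result: 6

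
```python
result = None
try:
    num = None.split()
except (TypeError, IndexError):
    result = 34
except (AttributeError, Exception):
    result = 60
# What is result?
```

Step-by-step execution trace:
1. `num = None.split()` raises AttributeError.
2. `except (TypeError, IndexError)` does not match AttributeError; skipped.
3. `except (AttributeError, Exception)` matches (AttributeError is in the tuple) → result = 60.
Result: 60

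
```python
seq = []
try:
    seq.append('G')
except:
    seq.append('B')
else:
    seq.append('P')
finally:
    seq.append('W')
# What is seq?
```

Step-by-step execution trace:
1. try: `seq.append('G')` → seq = ['G']. No exception raised.
2. `except` is skipped.
3. `else` runs: `seq.append('P')` → seq = ['G', 'P'].
4. `finally` always runs: `seq.append('W')` → seq = ['G', 'P', 'W'].
Result: ['G', 'P', 'W']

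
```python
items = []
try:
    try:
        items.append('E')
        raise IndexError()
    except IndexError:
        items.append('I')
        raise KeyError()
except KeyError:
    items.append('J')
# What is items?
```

Step-by-step execution trace:
1. Inner try: `items.append('E')` → items = ['E'].
2. `raise IndexError()` raises IndexError.
3. Inner `except IndexError` matches → `items.append('I')` → items = ['E', 'I'].
4. `raise KeyError()` raises KeyError; propagates to outer try.
5. Outer `except KeyError` matches → `items.append('J')` → items = ['E', 'I', 'J'].
Result: ['E', 'I', 'J']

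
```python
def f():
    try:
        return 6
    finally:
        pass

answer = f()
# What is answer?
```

Step-by-step execution trace:
1. `f()` enters try: `return 6` sets pending return value 6.
2. Before returning, `finally: pass` runs (no effect).
3. f() returns 6 → answer = 6.
Result: 6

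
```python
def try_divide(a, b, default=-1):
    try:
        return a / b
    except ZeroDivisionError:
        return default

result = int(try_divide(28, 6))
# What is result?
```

Step-by-step execution trace:
1. `try_divide(28, 6)` enters try: `return 28 / 6` → returns 4.666666666666667. No exception raised.
2. `except ZeroDivisionError` is skipped.
3. `int(4.666666666666667)` → 4 → result = 4.
Result: 4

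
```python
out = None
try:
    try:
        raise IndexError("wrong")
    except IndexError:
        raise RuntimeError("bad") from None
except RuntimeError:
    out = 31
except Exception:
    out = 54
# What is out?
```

Step-by-step execution trace:
1. Inner try raises IndexError; inner `except IndexError` catches it.
2. `raise RuntimeError(...) from None` raises RuntimeError (from None suppresses __context__, but the active exception is still RuntimeError).
3. Outer `except RuntimeError` matches → out = 31.
4. `except Exception` is not reached.
Result: 31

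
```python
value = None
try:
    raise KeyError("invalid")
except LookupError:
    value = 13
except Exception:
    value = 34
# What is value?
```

Step-by-step execution trace:
1. `raise KeyError(...)` raises KeyError.
2. `except LookupError` matches (KeyError is a subclass of LookupError) → value = 13.
3. `except Exception` is not reached.
Result: 13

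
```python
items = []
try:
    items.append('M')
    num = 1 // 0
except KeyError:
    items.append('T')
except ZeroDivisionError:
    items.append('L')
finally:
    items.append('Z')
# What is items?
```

Step-by-step execution trace:
1. try: `items.append('M')` → items = ['M'].
2. `num = 1 // 0` raises ZeroDivisionError.
3. `except KeyError` does not match ZeroDivisionError; skipped.
4. `except ZeroDivisionError` matches → `items.append('L')` → items = ['M', 'L'].
5. finally always runs: `items.append('Z')` → items = ['M', 'L', 'Z'].
Result: ['M', 'L', 'Z']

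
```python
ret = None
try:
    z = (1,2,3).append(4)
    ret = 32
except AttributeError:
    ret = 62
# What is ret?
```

Step-by-step execution trace:
1. `z = (1,2,3).append(4)` raises AttributeError.
2. `ret = 32` is not reached.
3. `except AttributeError` matches → ret = 62.
Result: 62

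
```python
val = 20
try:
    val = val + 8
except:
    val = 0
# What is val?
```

Step-by-step execution trace:
1. val starts at 20.
2. try: `val = val + 8` → val = 28. No exception raised.
3. `except` is skipped.
Result: 28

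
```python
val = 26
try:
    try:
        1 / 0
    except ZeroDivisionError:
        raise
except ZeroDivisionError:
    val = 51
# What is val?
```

Step-by-step execution trace:
1. Inner try: `1 / 0` raises ZeroDivisionError.
2. Inner `except ZeroDivisionError` matches; bare `raise` re-raises the same ZeroDivisionError.
3. Outer `except ZeroDivisionError` matches → val = 51.
Result: 51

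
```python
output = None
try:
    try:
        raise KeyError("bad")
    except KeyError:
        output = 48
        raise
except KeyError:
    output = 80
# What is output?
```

Step-by-step execution trace:
1. Inner try: `raise KeyError("bad")` raises KeyError.
2. Inner `except KeyError` matches → output = 48.
3. bare `raise` re-raises the same KeyError.
4. Outer `except KeyError` matches → output = 80.
Result: 80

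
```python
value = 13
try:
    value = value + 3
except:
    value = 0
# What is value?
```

Step-by-step execution trace:
1. value starts at 13.
2. try: `value = value + 3` → value = 16. No exception raised.
3. `except` is skipped.
Result: 16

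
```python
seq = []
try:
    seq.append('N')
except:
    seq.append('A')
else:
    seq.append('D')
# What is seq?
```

Step-by-step execution trace:
1. try: `seq.append('N')` → seq = ['N']. No exception raised.
2. `except` is skipped.
3. `else` runs (try completed without exception): `seq.append('D')` → seq = ['N', 'D'].
Result: ['N', 'D']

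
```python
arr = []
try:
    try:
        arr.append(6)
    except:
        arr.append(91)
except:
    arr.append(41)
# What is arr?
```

Step-by-step execution trace:
1. Inner try: `arr.append(6)` → arr = [6]. No exception raised.
2. Inner `except` is skipped.
3. Inner try completes normally; outer `except` is skipped.
Result: [6]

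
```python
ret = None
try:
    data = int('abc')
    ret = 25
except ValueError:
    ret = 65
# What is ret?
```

Step-by-step execution trace:
1. `data = int('abc')` raises ValueError.
2. `ret = 25` is not reached.
3. `except ValueError` matches → ret = 65.
Result: 65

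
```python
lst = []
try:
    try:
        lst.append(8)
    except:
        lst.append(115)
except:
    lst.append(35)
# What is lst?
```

Step-by-step execution trace:
1. Inner try: `lst.append(8)` → lst = [8]. No exception raised.
2. Inner `except` is skipped.
3. Inner try completes normally; outer `except` is skipped.
Result: [8]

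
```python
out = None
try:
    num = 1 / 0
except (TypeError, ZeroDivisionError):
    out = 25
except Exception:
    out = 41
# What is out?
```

Step-by-step execution trace:
1. `num = 1 / 0` raises ZeroDivisionError.
2. `except (TypeError, ZeroDivisionError)` matches (ZeroDivisionError is in the tuple) → out = 25.
3. `except Exception` is not reached.
Result: 25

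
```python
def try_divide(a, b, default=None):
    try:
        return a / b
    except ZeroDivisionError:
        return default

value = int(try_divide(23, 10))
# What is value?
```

Step-by-step execution trace:
1. `try_divide(23, 10)` enters try: `return 23 / 10` → returns 2.3. No exception raised.
2. `except ZeroDivisionError` is skipped.
3. `int(2.3)` → 2 → value = 2.
Result: 2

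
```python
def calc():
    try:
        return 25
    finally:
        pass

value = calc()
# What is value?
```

Step-by-step execution trace:
1. `calc()` enters try: `return 25` sets pending return value 25.
2. Before returning, `finally: pass` runs (no effect).
3. calc() returns 25 → value = 25.
Result: 25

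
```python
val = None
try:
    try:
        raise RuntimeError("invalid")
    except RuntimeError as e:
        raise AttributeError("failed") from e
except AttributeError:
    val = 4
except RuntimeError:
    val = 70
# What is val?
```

Step-by-step execution trace:
1. Inner try raises RuntimeError; inner `except RuntimeError as e` catches it.
2. `raise AttributeError(...) from e` raises AttributeError (RuntimeError is attached as __cause__, but only AttributeError is active).
3. Outer `except AttributeError` matches → val = 4.
4. `except RuntimeError` is not reached.
Result: 4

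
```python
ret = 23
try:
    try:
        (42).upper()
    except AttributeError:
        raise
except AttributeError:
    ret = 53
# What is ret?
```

Step-by-step execution trace:
1. Inner try: `(42).upper()` raises AttributeError.
2. Inner `except AttributeError` matches; bare `raise` re-raises the same AttributeError.
3. Outer `except AttributeError` matches → ret = 53.
Result: 53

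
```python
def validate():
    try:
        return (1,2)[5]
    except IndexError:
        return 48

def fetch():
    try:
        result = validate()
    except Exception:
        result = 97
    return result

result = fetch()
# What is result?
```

Step-by-step execution trace:
1. `fetch()` calls `validate()`.
2. In validate: `(1,2)[5]` raises IndexError; `except IndexError` catches it → returns 48.
3. In fetch: `result = validate()` → result = 48. No exception reaches fetch.
4. `except Exception` is skipped; fetch returns 48.
5. result = 48.
Result: 48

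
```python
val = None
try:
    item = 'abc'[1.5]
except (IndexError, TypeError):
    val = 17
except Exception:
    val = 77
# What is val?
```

Step-by-step execution trace:
1. `item = 'abc'[1.5]` raises TypeError.
2. `except (IndexError, TypeError)` matches (TypeError is in the tuple) → val = 17.
3. `except Exception` is not reached.
Result: 17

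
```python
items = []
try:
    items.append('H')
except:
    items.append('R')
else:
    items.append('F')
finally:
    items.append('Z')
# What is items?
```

Step-by-step execution trace:
1. try: `items.append('H')` → items = ['H']. No exception raised.
2. `except` is skipped.
3. `else` runs: `items.append('F')` → items = ['H', 'F'].
4. `finally` always runs: `items.append('Z')` → items = ['H', 'F', 'Z'].
Result: ['H', 'F', 'Z']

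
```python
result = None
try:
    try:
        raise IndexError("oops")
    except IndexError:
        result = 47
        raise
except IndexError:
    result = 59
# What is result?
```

Step-by-step execution trace:
1. Inner try: `raise IndexError("oops")` raises IndexError.
2. Inner `except IndexError` matches → result = 47.
3. bare `raise` re-raises the same IndexError.
4. Outer `except IndexError` matches → result = 59.
Result: 59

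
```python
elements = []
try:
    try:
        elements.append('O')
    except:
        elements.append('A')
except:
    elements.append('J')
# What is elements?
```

Step-by-step execution trace:
1. Inner try: `elements.append('O')` → elements = ['O']. No exception raised.
2. Inner `except` is skipped.
3. Inner try completes normally; outer `except` is skipped.
Result: ['O']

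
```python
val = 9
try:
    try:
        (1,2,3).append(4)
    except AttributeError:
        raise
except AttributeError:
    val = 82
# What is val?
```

Step-by-step execution trace:
1. Inner try: `(1,2,3).append(4)` raises AttributeError.
2. Inner `except AttributeError` matches; bare `raise` re-raises the same AttributeError.
3. Outer `except AttributeError` matches → val = 82.
Result: 82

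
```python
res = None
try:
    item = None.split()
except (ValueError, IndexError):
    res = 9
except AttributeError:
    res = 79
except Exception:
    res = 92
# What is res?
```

Step-by-step execution trace:
1. `item = None.split()` raises AttributeError.
2. `except (ValueError, IndexError)` does not match AttributeError; skipped.
3. `except AttributeError` matches (exact type match) → res = 79.
4. `except Exception` is not reached.
Result: 79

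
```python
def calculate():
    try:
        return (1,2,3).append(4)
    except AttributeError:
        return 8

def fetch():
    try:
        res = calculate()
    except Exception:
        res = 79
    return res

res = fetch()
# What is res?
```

Step-by-step execution trace:
1. `fetch()` calls `calculate()`.
2. In calculate: `(1,2,3).append(4)` raises AttributeError; `except AttributeError` catches it → returns 8.
3. In fetch: `res = calculate()` → res = 8. No exception reaches fetch.
4. `except Exception` is skipped; fetch returns 8.
5. res = 8.
Result: 8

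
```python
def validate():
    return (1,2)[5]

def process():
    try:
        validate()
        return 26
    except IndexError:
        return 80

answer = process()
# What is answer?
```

Step-by-step execution trace:
1. `process()` calls `validate()`.
2. `validate()` evaluates `(1,2)[5]`, which raises IndexError; it propagates to the caller.
3. `return 26` is not reached.
4. `except IndexError` in process matches → returns 80.
5. answer = 80.
Result: 80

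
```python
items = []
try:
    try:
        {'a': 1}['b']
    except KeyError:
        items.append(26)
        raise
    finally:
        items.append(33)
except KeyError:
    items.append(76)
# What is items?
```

Step-by-step execution trace:
1. Inner try: `{'a': 1}['b']` raises KeyError.
2. Inner `except KeyError` matches → `items.append(26)` → items = [26].
3. bare `raise` re-raises KeyError.
4. Inner `finally` runs during unwinding: `items.append(33)` → items = [26, 33].
5. Outer `except KeyError` matches → `items.append(76)` → items = [26, 33, 76].
Result: [26, 33, 76]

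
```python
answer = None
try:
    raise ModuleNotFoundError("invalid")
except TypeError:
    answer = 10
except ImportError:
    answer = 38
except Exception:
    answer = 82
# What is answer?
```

Step-by-step execution trace:
1. `raise ModuleNotFoundError(...)` raises ModuleNotFoundError.
2. `except TypeError` does not match (ModuleNotFoundError is not a subclass of TypeError); skipped.
3. `except ImportError` matches (ModuleNotFoundError is a subclass of ImportError) → answer = 38.
4. `except Exception` is not reached.
Result: 38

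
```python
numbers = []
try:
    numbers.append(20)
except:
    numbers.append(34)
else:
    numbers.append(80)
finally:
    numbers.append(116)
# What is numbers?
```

Step-by-step execution trace:
1. try: `numbers.append(20)` → numbers = [20]. No exception raised.
2. `except` is skipped.
3. `else` runs: `numbers.append(80)` → numbers = [20, 80].
4. `finally` always runs: `numbers.append(116)` → numbers = [20, 80, 116].
Result: [20, 80, 116]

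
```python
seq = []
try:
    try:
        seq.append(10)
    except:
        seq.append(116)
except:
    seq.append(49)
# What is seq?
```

Step-by-step execution trace:
1. Inner try: `seq.append(10)` → seq = [10]. No exception raised.
2. Inner `except` is skipped.
3. Inner try completes normally; outer `except` is skipped.
Result: [10]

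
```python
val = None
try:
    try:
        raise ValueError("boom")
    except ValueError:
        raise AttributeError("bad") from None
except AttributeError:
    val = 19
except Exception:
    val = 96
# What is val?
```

Step-by-step execution trace:
1. Inner try raises ValueError; inner `except ValueError` catches it.
2. `raise AttributeError(...) from None` raises AttributeError (from None suppresses __context__, but the active exception is still AttributeError).
3. Outer `except AttributeError` matches → val = 19.
4. `except Exception` is not reached.
Result: 19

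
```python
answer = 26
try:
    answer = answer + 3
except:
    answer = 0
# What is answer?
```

Step-by-step execution trace:
1. answer starts at 26.
2. try: `answer = answer + 3` → answer = 29. No exception raised.
3. `except` is skipped.
Result: 29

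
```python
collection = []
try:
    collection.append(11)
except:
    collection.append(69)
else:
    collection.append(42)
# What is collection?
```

Step-by-step execution trace:
1. try: `collection.append(11)` → collection = [11]. No exception raised.
2. `except` is skipped.
3. `else` runs (try completed without exception): `collection.append(42)` → collection = [11, 42].
Result: [11, 42]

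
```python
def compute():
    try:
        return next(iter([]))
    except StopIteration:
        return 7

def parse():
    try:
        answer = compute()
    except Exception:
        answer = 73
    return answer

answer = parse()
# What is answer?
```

Step-by-step execution trace:
1. `parse()` calls `compute()`.
2. In compute: `next(iter([]))` raises StopIteration; `except StopIteration` catches it → returns 7.
3. In parse: `answer = compute()` → answer = 7. No exception reaches parse.
4. `except Exception` is skipped; parse returns 7.
5. answer = 7.
Result: 7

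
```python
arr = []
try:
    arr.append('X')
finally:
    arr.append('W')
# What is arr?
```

Step-by-step execution trace:
1. try: `arr.append('X')` → arr = ['X'].
2. The try body completes without raising.
3. finally always runs: `arr.append('W')` → arr = ['X', 'W'].
Result: ['X', 'W']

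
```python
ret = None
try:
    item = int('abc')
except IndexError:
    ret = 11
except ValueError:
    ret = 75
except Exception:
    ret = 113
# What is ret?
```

Step-by-step execution trace:
1. `item = int('abc')` raises ValueError.
2. `except IndexError` does not match ValueError; skipped.
3. `except ValueError` matches → ret = 75.
4. Remaining except clauses are skipped.
Result: 75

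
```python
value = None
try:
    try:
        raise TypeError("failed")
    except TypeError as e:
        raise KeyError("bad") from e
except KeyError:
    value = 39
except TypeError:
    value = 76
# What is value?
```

Step-by-step execution trace:
1. Inner try raises TypeError; inner `except TypeError as e` catches it.
2. `raise KeyError(...) from e` raises KeyError (TypeError is attached as __cause__, but only KeyError is active).
3. Outer `except KeyError` matches → value = 39.
4. `except TypeError` is not reached.
Result: 39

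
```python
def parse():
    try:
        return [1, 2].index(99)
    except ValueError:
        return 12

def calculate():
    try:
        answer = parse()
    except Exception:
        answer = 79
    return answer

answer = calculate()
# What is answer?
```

Step-by-step execution trace:
1. `calculate()` calls `parse()`.
2. In parse: `[1, 2].index(99)` raises ValueError; `except ValueError` catches it → returns 12.
3. In calculate: `answer = parse()` → answer = 12. No exception reaches calculate.
4. `except Exception` is skipped; calculate returns 12.
5. answer = 12.
Result: 12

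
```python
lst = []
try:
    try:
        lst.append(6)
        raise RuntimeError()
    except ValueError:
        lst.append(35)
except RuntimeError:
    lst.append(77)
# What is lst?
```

Step-by-step execution trace:
1. Inner try: `lst.append(6)` → lst = [6].
2. `raise RuntimeError()` raises RuntimeError.
3. Inner `except ValueError` does not match RuntimeError; exception propagates to outer try.
4. Outer `except RuntimeError` matches → `lst.append(77)` → lst = [6, 77].
Result: [6, 77]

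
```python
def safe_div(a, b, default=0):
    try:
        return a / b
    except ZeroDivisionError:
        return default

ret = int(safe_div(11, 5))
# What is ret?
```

Step-by-step execution trace:
1. `safe_div(11, 5)` enters try: `return 11 / 5` → returns 2.2. No exception raised.
2. `except ZeroDivisionError` is skipped.
3. `int(2.2)` → 2 → ret = 2.
Result: 2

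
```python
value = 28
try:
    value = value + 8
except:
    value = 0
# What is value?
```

Step-by-step execution trace:
1. value starts at 28.
2. try: `value = value + 8` → value = 36. No exception raised.
3. `except` is skipped.
Result: 36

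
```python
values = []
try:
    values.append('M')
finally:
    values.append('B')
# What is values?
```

Step-by-step execution trace:
1. try: `values.append('M')` → values = ['M'].
2. The try body completes without raising.
3. finally always runs: `values.append('B')` → values = ['M', 'B'].
Result: ['M', 'B']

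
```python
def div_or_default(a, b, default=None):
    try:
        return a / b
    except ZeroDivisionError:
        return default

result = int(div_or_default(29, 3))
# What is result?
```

Step-by-step execution trace:
1. `div_or_default(29, 3)` enters try: `return 29 / 3` → returns 9.666666666666666. No exception raised.
2. `except ZeroDivisionError` is skipped.
3. `int(9.666666666666666)` → 9 → result = 9.
Result: 9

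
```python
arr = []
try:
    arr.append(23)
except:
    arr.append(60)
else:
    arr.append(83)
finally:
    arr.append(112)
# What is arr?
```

Step-by-step execution trace:
1. try: `arr.append(23)` → arr = [23]. No exception raised.
2. `except` is skipped.
3. `else` runs: `arr.append(83)` → arr = [23, 83].
4. `finally` always runs: `arr.append(112)` → arr = [23, 83, 112].
Result: [23, 83, 112]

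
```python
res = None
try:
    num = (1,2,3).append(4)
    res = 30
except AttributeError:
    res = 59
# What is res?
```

Step-by-step execution trace:
1. `num = (1,2,3).append(4)` raises AttributeError.
2. `res = 30` is not reached.
3. `except AttributeError` matches → res = 59.
Result: 59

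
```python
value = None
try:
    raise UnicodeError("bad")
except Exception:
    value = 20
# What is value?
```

Step-by-step execution trace:
1. `raise UnicodeError(...)` raises UnicodeError.
2. `except Exception` matches (UnicodeError is a subclass of Exception) → value = 20.
Result: 20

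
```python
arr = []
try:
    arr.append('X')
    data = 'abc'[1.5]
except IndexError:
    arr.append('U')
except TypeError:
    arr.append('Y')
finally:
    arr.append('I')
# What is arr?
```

Step-by-step execution trace:
1. try: `arr.append('X')` → arr = ['X'].
2. `data = 'abc'[1.5]` raises TypeError.
3. `except IndexError` does not match TypeError; skipped.
4. `except TypeError` matches → `arr.append('Y')` → arr = ['X', 'Y'].
5. finally always runs: `arr.append('I')` → arr = ['X', 'Y', 'I'].
Result: ['X', 'Y', 'I']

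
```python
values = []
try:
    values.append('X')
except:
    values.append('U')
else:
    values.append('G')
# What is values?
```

Step-by-step execution trace:
1. try: `values.append('X')` → values = ['X']. No exception raised.
2. `except` is skipped.
3. `else` runs (try completed without exception): `values.append('G')` → values = ['X', 'G'].
Result: ['X', 'G']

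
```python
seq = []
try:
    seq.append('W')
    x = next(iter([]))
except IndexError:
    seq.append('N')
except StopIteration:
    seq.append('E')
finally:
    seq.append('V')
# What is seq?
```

Step-by-step execution trace:
1. try: `seq.append('W')` → seq = ['W'].
2. `x = next(iter([]))` raises StopIteration.
3. `except IndexError` does not match StopIteration; skipped.
4. `except StopIteration` matches → `seq.append('E')` → seq = ['W', 'E'].
5. finally always runs: `seq.append('V')` → seq = ['W', 'E', 'V'].
Result: ['W', 'E', 'V']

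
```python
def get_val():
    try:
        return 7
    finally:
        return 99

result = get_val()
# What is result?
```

Step-by-step execution trace:
1. `get_val()` enters try: `return 7` sets pending return value 7.
2. Before returning, `finally: return 99` runs and overrides the pending return.
3. get_val() returns 99 → result = 99.
Result: 99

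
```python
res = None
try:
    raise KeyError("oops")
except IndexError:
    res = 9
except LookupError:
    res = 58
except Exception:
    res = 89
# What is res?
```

Step-by-step execution trace:
1. `raise KeyError(...)` raises KeyError.
2. `except IndexError` does not match (KeyError is not a subclass of IndexError); skipped.
3. `except LookupError` matches (KeyError is a subclass of LookupError) → res = 58.
4. `except Exception` is not reached.
Result: 58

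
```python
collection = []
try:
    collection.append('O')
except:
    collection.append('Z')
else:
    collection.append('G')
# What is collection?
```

Step-by-step execution trace:
1. try: `collection.append('O')` → collection = ['O']. No exception raised.
2. `except` is skipped.
3. `else` runs (try completed without exception): `collection.append('G')` → collection = ['O', 'G'].
Result: ['O', 'G']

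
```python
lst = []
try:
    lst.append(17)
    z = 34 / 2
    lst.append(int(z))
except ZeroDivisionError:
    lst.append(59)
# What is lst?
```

Step-by-step execution trace:
1. try: `lst.append(17)` → lst = [17].
2. `z = 34 / 2` → z = 17.0. No exception raised.
3. `lst.append(int(z))` → lst = [17, 17].
4. `except ZeroDivisionError` is skipped (no exception was raised).
Result: [17, 17]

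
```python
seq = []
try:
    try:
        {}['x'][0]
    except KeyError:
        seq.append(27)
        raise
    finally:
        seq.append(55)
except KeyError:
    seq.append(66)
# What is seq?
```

Step-by-step execution trace:
1. Inner try: `{}['x'][0]` raises KeyError.
2. Inner `except KeyError` matches → `seq.append(27)` → seq = [27].
3. bare `raise` re-raises KeyError.
4. Inner `finally` runs during unwinding: `seq.append(55)` → seq = [27, 55].
5. Outer `except KeyError` matches → `seq.append(66)` → seq = [27, 55, 66].
Result: [27, 55, 66]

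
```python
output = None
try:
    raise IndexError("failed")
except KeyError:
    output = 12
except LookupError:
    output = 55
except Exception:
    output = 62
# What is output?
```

Step-by-step execution trace:
1. `raise IndexError(...)` raises IndexError.
2. `except KeyError` does not match (IndexError is not a subclass of KeyError); skipped.
3. `except LookupError` matches (IndexError is a subclass of LookupError) → output = 55.
4. `except Exception` is not reached.
Result: 55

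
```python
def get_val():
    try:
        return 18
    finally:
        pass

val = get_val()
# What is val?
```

Step-by-step execution trace:
1. `get_val()` enters try: `return 18` sets pending return value 18.
2. Before returning, `finally: pass` runs (no effect).
3. get_val() returns 18 → val = 18.
Result: 18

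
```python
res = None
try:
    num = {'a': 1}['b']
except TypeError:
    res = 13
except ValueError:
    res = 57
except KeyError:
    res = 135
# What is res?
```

Step-by-step execution trace:
1. `num = {'a': 1}['b']` raises KeyError.
2. `except TypeError` does not match KeyError; skipped.
3. `except ValueError` does not match KeyError; skipped.
4. `except KeyError` matches → res = 135.
Result: 135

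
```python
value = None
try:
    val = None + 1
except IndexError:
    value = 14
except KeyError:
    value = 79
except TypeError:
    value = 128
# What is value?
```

Step-by-step execution trace:
1. `val = None + 1` raises TypeError.
2. `except IndexError` does not match TypeError; skipped.
3. `except KeyError` does not match TypeError; skipped.
4. `except TypeError` matches → value = 128.
Result: 128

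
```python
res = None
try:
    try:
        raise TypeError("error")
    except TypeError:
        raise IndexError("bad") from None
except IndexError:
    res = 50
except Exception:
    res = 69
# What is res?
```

Step-by-step execution trace:
1. Inner try raises TypeError; inner `except TypeError` catches it.
2. `raise IndexError(...) from None` raises IndexError (from None suppresses __context__, but the active exception is still IndexError).
3. Outer `except IndexError` matches → res = 50.
4. `except Exception` is not reached.
Result: 50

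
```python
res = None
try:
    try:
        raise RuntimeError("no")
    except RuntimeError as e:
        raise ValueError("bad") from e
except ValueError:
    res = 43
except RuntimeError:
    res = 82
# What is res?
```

Step-by-step execution trace:
1. Inner try raises RuntimeError; inner `except RuntimeError as e` catches it.
2. `raise ValueError(...) from e` raises ValueError (RuntimeError is attached as __cause__, but only ValueError is active).
3. Outer `except ValueError` matches → res = 43.
4. `except RuntimeError` is not reached.
Result: 43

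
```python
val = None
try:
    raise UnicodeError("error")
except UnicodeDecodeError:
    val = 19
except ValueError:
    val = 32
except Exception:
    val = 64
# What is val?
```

Step-by-step execution trace:
1. `raise UnicodeError(...)` raises UnicodeError.
2. `except UnicodeDecodeError` does not match (UnicodeError is not a subclass of UnicodeDecodeError); skipped.
3. `except ValueError` matches (UnicodeError is a subclass of ValueError) → val = 32.
4. `except Exception` is not reached.
Result: 32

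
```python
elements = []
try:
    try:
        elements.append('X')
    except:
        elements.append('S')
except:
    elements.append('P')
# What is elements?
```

Step-by-step execution trace:
1. Inner try: `elements.append('X')` → elements = ['X']. No exception raised.
2. Inner `except` is skipped.
3. Inner try completes normally; outer `except` is skipped.
Result: ['X']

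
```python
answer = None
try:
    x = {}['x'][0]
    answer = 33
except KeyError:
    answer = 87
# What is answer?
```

Step-by-step execution trace:
1. `x = {}['x'][0]` raises KeyError.
2. `answer = 33` is not reached.
3. `except KeyError` matches → answer = 87.
Result: 87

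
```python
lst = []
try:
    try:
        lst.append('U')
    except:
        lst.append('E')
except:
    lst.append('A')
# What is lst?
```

Step-by-step execution trace:
1. Inner try: `lst.append('U')` → lst = ['U']. No exception raised.
2. Inner `except` is skipped.
3. Inner try completes normally; outer `except` is skipped.
Result: ['U']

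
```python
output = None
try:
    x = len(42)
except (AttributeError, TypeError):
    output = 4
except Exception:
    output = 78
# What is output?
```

Step-by-step execution trace:
1. `x = len(42)` raises TypeError.
2. `except (AttributeError, TypeError)` matches (TypeError is in the tuple) → output = 4.
3. `except Exception` is not reached.
Result: 4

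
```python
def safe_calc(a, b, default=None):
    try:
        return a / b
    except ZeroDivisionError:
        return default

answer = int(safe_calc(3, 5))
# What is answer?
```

Step-by-step execution trace:
1. `safe_calc(3, 5)` enters try: `return 3 / 5` → returns 0.6. No exception raised.
2. `except ZeroDivisionError` is skipped.
3. `int(0.6)` → 0 → answer = 0.
Result: 0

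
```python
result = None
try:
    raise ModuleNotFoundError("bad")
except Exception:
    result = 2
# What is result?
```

Step-by-step execution trace:
1. `raise ModuleNotFoundError(...)` raises ModuleNotFoundError.
2. `except Exception` matches (ModuleNotFoundError is a subclass of Exception) → result = 2.
Result: 2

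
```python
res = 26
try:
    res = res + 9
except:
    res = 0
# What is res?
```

Step-by-step execution trace:
1. res starts at 26.
2. try: `res = res + 9` → res = 35. No exception raised.
3. `except` is skipped.
Result: 35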